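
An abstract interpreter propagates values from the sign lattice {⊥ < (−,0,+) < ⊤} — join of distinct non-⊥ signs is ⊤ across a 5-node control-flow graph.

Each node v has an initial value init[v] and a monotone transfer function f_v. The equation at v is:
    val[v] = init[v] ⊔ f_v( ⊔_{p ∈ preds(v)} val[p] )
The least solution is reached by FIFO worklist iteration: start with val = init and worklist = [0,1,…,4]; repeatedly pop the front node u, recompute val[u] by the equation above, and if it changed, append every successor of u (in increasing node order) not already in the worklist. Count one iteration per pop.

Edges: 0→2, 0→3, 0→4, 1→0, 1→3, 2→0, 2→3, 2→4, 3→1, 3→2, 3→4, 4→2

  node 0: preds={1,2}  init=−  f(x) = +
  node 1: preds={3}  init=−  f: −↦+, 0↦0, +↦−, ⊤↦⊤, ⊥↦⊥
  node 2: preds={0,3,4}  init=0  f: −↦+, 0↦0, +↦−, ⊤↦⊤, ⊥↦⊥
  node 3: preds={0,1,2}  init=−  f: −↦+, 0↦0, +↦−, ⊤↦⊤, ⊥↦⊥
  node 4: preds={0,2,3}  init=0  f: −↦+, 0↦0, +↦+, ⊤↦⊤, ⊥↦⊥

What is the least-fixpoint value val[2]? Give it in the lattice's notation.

Worklist (8 pops):
  #1 pop 0: in=⊤ → ⊤ (was −); enqueue []
  #2 pop 1: in=− → ⊤ (was −); enqueue [0]
  #3 pop 2: in=⊤ → ⊤ (was 0); enqueue []
  #4 pop 3: in=⊤ → ⊤ (was −); enqueue [1,2]
  #5 pop 4: in=⊤ → ⊤ (was 0); enqueue []
  #6 pop 0: in=⊤ → ⊤ (no change)
  #7 pop 1: in=⊤ → ⊤ (no change)
  #8 pop 2: in=⊤ → ⊤ (no change)

Fixpoint:
  val[0] = ⊤
  val[1] = ⊤
  val[2] = ⊤
  val[3] = ⊤
  val[4] = ⊤

⊤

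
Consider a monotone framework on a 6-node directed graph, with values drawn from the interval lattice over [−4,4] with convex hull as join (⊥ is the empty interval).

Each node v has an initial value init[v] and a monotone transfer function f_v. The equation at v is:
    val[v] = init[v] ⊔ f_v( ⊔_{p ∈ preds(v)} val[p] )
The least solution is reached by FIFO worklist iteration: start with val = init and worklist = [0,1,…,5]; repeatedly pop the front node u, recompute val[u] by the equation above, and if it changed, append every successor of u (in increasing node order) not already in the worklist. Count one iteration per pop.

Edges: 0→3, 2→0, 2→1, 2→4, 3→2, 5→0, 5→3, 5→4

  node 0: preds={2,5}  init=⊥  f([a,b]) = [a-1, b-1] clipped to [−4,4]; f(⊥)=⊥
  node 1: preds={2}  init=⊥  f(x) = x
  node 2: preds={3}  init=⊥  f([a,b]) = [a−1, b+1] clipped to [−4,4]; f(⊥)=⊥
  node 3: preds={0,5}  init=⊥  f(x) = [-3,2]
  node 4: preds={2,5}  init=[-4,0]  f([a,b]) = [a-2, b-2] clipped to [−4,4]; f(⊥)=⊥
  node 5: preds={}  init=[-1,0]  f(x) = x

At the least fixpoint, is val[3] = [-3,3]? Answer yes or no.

Worklist (11 pops):
  #1 pop 0: in=[-1,0] → [-2,-1] (was ⊥); enqueue []
  #2 pop 1: in=⊥ → ⊥ (no change)
  #3 pop 2: in=⊥ → ⊥ (no change)
  #4 pop 3: in=[-2,0] → [-3,2] (was ⊥); enqueue [2]
  #5 pop 4: in=[-1,0] → [-4,0] (no change)
  #6 pop 5: in=⊥ → [-1,0] (no change)
  #7 pop 2: in=[-3,2] → [-4,3] (was ⊥); enqueue [0,1,4]
  #8 pop 0: in=[-4,3] → [-4,2] (was [-2,-1]); enqueue [3]
  #9 pop 1: in=[-4,3] → [-4,3] (was ⊥); enqueue []
  #10 pop 4: in=[-4,3] → [-4,1] (was [-4,0]); enqueue []
  #11 pop 3: in=[-4,2] → [-3,2] (no change)

Fixpoint:
  val[0] = [-4,2]
  val[1] = [-4,3]
  val[2] = [-4,3]
  val[3] = [-3,2]
  val[4] = [-4,1]
  val[5] = [-1,0]

no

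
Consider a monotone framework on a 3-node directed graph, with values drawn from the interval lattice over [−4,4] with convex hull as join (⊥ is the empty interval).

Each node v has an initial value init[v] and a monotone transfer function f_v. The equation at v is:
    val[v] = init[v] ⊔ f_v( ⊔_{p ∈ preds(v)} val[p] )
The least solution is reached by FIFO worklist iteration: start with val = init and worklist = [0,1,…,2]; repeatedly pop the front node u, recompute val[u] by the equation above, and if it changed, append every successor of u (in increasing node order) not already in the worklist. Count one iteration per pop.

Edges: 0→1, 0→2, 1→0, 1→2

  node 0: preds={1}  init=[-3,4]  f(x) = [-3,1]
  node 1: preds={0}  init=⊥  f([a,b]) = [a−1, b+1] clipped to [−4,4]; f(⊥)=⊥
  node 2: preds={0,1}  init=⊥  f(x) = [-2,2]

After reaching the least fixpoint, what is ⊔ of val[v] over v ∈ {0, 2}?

[-3,4]

Worklist (4 pops):
  #1 pop 0: in=⊥ → [-3,4] (no change)
  #2 pop 1: in=[-3,4] → [-4,4] (was ⊥); enqueue [0]
  #3 pop 2: in=[-4,4] → [-2,2] (was ⊥); enqueue []
  #4 pop 0: in=[-4,4] → [-3,4] (no change)

Fixpoint:
  val[0] = [-3,4]
  val[1] = [-4,4]
  val[2] = [-2,2]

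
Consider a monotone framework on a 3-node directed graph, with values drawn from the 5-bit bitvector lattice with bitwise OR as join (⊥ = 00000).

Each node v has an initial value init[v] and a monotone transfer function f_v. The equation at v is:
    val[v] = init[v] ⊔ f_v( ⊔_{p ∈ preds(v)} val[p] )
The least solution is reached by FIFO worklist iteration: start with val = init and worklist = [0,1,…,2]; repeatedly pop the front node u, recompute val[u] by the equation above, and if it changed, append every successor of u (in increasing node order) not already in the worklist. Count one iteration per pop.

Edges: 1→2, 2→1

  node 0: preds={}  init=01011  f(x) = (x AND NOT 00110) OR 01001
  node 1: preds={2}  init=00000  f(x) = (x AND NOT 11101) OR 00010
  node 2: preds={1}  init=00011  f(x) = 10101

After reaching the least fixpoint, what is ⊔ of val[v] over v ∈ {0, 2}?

Trace (4 dequeues):
  [1] u=0 | in 00000 | out 01011 | ==
  [2] u=1 | in 00011 | out 00010 | prev 00000 | push {}
  [3] u=2 | in 00010 | out 10111 | prev 00011 | push {1}
  [4] u=1 | in 10111 | out 00010 | ==

Converged values:
  [0] 01011
  [1] 00010
  [2] 10111

11111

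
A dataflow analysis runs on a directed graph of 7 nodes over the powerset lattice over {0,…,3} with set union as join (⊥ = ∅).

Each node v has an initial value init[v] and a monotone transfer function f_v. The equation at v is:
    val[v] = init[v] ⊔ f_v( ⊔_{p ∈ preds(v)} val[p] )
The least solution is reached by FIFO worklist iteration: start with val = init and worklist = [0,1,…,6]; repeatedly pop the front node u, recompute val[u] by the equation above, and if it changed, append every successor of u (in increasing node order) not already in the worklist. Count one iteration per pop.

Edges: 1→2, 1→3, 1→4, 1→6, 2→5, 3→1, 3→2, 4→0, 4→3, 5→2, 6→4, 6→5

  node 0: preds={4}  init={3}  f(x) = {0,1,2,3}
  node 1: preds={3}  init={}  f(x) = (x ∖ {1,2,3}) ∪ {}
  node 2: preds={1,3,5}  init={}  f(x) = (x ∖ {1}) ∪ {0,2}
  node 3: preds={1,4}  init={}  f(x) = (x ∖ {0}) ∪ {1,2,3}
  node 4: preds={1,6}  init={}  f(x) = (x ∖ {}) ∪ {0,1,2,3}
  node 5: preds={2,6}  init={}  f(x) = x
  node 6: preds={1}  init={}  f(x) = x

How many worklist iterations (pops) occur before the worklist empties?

13

Iteration log — 13 steps:
  step 1. node 0  ⊔preds={}  new={0,1,2,3}  old={3}  +wl: 
  step 2. node 1  ⊔preds={}  new={}  stable
  step 3. node 2  ⊔preds={}  new={0,2}  old={}  +wl: 
  step 4. node 3  ⊔preds={}  new={1,2,3}  old={}  +wl: 1,2
  step 5. node 4  ⊔preds={}  new={0,1,2,3}  old={}  +wl: 0,3
  step 6. node 5  ⊔preds={0,2}  new={0,2}  old={}  +wl: 
  step 7. node 6  ⊔preds={}  new={}  stable
  step 8. node 1  ⊔preds={1,2,3}  new={}  stable
  step 9. node 2  ⊔preds={0,1,2,3}  new={0,2,3}  old={0,2}  +wl: 5
  step 10. node 0  ⊔preds={0,1,2,3}  new={0,1,2,3}  stable
  step 11. node 3  ⊔preds={0,1,2,3}  new={1,2,3}  stable
  step 12. node 5  ⊔preds={0,2,3}  new={0,2,3}  old={0,2}  +wl: 2
  step 13. node 2  ⊔preds={0,1,2,3}  new={0,2,3}  stable

Least fixpoint reached:
  node 0: {0,1,2,3}
  node 1: {}
  node 2: {0,2,3}
  node 3: {1,2,3}
  node 4: {0,1,2,3}
  node 5: {0,2,3}
  node 6: {}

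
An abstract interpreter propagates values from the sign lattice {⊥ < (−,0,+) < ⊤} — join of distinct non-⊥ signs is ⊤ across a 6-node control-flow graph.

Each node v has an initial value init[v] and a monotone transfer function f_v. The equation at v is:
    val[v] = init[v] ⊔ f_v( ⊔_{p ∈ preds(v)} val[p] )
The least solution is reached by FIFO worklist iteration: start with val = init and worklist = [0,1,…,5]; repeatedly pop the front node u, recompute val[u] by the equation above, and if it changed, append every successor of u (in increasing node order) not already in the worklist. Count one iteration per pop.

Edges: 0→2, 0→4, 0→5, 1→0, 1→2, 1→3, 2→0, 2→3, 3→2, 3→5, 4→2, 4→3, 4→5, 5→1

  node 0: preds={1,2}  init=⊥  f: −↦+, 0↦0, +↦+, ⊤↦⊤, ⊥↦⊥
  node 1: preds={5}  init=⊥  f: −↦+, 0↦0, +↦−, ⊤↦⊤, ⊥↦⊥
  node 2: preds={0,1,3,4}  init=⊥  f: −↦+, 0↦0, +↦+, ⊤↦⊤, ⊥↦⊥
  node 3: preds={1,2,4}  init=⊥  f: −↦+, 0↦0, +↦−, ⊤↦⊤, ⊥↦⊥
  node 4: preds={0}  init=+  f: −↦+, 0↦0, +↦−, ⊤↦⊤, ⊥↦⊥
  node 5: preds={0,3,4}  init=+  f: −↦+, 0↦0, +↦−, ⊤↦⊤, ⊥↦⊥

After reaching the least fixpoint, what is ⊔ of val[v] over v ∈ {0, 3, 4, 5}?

⊤

Worklist (14 pops):
  #1 pop 0: in=⊥ → ⊥ (no change)
  #2 pop 1: in=+ → − (was ⊥); enqueue [0]
  #3 pop 2: in=⊤ → ⊤ (was ⊥); enqueue []
  #4 pop 3: in=⊤ → ⊤ (was ⊥); enqueue [2]
  #5 pop 4: in=⊥ → + (no change)
  #6 pop 5: in=⊤ → ⊤ (was +); enqueue [1]
  #7 pop 0: in=⊤ → ⊤ (was ⊥); enqueue [4,5]
  #8 pop 2: in=⊤ → ⊤ (no change)
  #9 pop 1: in=⊤ → ⊤ (was −); enqueue [0,2,3]
  #10 pop 4: in=⊤ → ⊤ (was +); enqueue []
  #11 pop 5: in=⊤ → ⊤ (no change)
  #12 pop 0: in=⊤ → ⊤ (no change)
  #13 pop 2: in=⊤ → ⊤ (no change)
  #14 pop 3: in=⊤ → ⊤ (no change)

Fixpoint:
  val[0] = ⊤
  val[1] = ⊤
  val[2] = ⊤
  val[3] = ⊤
  val[4] = ⊤
  val[5] = ⊤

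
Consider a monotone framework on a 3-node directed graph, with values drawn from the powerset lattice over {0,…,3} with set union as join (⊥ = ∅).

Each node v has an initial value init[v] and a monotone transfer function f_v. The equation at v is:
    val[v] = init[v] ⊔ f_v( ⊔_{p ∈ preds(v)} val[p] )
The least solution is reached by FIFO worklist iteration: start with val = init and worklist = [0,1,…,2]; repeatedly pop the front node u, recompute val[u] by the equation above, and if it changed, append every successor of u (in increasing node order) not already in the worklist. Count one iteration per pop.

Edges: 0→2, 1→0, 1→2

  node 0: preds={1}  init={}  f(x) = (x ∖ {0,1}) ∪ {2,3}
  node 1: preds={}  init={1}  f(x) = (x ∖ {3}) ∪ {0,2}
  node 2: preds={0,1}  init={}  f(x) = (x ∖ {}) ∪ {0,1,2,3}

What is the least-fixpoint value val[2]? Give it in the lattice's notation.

Trace (4 dequeues):
  [1] u=0 | in {1} | out {2,3} | prev {} | push {}
  [2] u=1 | in {} | out {0,1,2} | prev {1} | push {0}
  [3] u=2 | in {0,1,2,3} | out {0,1,2,3} | prev {} | push {}
  [4] u=0 | in {0,1,2} | out {2,3} | ==

Converged values:
  [0] {2,3}
  [1] {0,1,2}
  [2] {0,1,2,3}

{0,1,2,3}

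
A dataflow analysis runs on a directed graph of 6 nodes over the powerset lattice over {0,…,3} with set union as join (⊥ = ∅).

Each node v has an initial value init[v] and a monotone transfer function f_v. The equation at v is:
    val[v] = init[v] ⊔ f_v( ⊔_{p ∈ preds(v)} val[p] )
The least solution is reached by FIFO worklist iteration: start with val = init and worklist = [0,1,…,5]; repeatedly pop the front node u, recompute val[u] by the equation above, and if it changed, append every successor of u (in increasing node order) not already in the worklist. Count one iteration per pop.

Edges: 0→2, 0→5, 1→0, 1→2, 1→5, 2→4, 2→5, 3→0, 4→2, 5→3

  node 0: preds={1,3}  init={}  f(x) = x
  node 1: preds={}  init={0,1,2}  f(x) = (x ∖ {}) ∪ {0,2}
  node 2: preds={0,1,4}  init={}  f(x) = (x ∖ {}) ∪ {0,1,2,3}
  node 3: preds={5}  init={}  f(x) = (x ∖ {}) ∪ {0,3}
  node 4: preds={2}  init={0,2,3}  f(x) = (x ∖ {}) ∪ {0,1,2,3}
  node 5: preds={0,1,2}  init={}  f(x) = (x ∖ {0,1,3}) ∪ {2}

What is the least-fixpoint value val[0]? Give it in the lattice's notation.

Trace (11 dequeues):
  [1] u=0 | in {0,1,2} | out {0,1,2} | prev {} | push {}
  [2] u=1 | in {} | out {0,1,2} | ==
  [3] u=2 | in {0,1,2,3} | out {0,1,2,3} | prev {} | push {}
  [4] u=3 | in {} | out {0,3} | prev {} | push {0}
  [5] u=4 | in {0,1,2,3} | out {0,1,2,3} | prev {0,2,3} | push {2}
  [6] u=5 | in {0,1,2,3} | out {2} | prev {} | push {3}
  [7] u=0 | in {0,1,2,3} | out {0,1,2,3} | prev {0,1,2} | push {5}
  [8] u=2 | in {0,1,2,3} | out {0,1,2,3} | ==
  [9] u=3 | in {2} | out {0,2,3} | prev {0,3} | push {0}
  [10] u=5 | in {0,1,2,3} | out {2} | ==
  [11] u=0 | in {0,1,2,3} | out {0,1,2,3} | ==

Converged values:
  [0] {0,1,2,3}
  [1] {0,1,2}
  [2] {0,1,2,3}
  [3] {0,2,3}
  [4] {0,1,2,3}
  [5] {2}

{0,1,2,3}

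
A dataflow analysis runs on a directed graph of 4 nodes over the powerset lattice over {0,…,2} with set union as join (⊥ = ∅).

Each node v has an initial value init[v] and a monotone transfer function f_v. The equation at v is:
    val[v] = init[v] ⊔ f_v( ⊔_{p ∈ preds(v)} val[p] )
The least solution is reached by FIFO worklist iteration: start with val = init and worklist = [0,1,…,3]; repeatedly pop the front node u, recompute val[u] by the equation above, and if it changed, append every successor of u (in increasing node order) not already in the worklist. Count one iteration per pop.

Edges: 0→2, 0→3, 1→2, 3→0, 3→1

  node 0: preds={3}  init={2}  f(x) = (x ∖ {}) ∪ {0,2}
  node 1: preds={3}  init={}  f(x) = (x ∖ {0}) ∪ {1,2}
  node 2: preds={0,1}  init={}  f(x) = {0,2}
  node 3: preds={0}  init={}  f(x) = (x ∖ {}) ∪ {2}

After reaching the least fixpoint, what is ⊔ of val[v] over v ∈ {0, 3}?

{0,2}

Iteration log — 6 steps:
  step 1. node 0  ⊔preds={}  new={0,2}  old={2}  +wl: 
  step 2. node 1  ⊔preds={}  new={1,2}  old={}  +wl: 
  step 3. node 2  ⊔preds={0,1,2}  new={0,2}  old={}  +wl: 
  step 4. node 3  ⊔preds={0,2}  new={0,2}  old={}  +wl: 0,1
  step 5. node 0  ⊔preds={0,2}  new={0,2}  stable
  step 6. node 1  ⊔preds={0,2}  new={1,2}  stable

Least fixpoint reached:
  node 0: {0,2}
  node 1: {1,2}
  node 2: {0,2}
  node 3: {0,2}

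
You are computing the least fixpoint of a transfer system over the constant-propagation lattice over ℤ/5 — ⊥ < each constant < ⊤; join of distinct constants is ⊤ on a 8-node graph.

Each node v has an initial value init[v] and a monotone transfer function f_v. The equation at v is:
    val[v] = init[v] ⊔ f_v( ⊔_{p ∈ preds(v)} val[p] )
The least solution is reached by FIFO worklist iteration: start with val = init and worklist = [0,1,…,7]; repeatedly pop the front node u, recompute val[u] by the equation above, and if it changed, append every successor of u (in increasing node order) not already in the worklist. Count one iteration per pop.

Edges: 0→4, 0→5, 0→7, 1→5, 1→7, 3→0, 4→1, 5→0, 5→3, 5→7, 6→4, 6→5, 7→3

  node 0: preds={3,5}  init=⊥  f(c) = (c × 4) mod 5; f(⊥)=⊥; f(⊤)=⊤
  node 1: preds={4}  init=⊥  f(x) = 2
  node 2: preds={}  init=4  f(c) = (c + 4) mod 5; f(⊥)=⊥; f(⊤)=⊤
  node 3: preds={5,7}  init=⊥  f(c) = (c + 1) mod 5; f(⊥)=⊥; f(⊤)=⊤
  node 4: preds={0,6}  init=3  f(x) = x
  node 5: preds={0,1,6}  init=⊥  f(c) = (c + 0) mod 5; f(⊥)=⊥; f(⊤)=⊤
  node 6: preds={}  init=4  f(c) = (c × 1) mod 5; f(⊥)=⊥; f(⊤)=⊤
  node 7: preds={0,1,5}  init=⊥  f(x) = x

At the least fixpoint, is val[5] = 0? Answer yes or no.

no

Trace (15 dequeues):
  [1] u=0 | in ⊥ | out ⊥ | ==
  [2] u=1 | in 3 | out 2 | prev ⊥ | push {}
  [3] u=2 | in ⊥ | out 4 | ==
  [4] u=3 | in ⊥ | out ⊥ | ==
  [5] u=4 | in 4 | out ⊤ | prev 3 | push {1}
  [6] u=5 | in ⊤ | out ⊤ | prev ⊥ | push {0,3}
  [7] u=6 | in ⊥ | out 4 | ==
  [8] u=7 | in ⊤ | out ⊤ | prev ⊥ | push {}
  [9] u=1 | in ⊤ | out 2 | ==
  [10] u=0 | in ⊤ | out ⊤ | prev ⊥ | push {4,5,7}
  [11] u=3 | in ⊤ | out ⊤ | prev ⊥ | push {0}
  [12] u=4 | in ⊤ | out ⊤ | ==
  [13] u=5 | in ⊤ | out ⊤ | ==
  [14] u=7 | in ⊤ | out ⊤ | ==
  [15] u=0 | in ⊤ | out ⊤ | ==

Converged values:
  [0] ⊤
  [1] 2
  [2] 4
  [3] ⊤
  [4] ⊤
  [5] ⊤
  [6] 4
  [7] ⊤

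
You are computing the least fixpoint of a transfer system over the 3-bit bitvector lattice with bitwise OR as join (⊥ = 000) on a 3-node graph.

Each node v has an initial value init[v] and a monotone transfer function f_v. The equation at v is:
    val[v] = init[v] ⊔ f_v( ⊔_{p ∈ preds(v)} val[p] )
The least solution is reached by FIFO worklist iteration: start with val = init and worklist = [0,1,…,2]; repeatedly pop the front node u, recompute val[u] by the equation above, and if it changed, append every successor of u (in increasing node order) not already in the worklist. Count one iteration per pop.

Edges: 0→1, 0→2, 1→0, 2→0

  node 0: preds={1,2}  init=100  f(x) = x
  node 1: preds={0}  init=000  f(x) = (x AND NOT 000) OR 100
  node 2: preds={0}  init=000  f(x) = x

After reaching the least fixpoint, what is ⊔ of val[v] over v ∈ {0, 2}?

Worklist (4 pops):
  #1 pop 0: in=000 → 100 (no change)
  #2 pop 1: in=100 → 100 (was 000); enqueue [0]
  #3 pop 2: in=100 → 100 (was 000); enqueue []
  #4 pop 0: in=100 → 100 (no change)

Fixpoint:
  val[0] = 100
  val[1] = 100
  val[2] = 100

100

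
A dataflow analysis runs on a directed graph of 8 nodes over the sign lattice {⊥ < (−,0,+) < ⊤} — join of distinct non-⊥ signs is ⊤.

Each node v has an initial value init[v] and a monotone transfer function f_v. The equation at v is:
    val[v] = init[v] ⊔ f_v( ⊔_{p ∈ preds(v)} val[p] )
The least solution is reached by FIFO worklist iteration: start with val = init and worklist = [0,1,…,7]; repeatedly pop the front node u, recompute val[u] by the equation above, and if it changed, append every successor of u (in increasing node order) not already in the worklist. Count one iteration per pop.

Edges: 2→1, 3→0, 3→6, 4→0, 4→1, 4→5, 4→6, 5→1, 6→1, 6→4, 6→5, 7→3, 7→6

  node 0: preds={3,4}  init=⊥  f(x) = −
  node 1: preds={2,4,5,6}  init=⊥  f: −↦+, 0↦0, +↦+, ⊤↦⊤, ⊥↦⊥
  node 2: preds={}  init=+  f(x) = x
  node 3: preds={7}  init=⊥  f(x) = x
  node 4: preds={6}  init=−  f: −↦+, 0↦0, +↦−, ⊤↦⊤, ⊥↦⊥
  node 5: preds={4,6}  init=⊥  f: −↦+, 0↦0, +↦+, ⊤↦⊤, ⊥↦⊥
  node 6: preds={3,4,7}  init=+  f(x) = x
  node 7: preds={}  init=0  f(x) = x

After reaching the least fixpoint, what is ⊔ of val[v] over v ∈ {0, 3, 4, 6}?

Trace (15 dequeues):
  [1] u=0 | in − | out − | prev ⊥ | push {}
  [2] u=1 | in ⊤ | out ⊤ | prev ⊥ | push {}
  [3] u=2 | in ⊥ | out + | ==
  [4] u=3 | in 0 | out 0 | prev ⊥ | push {0}
  [5] u=4 | in + | out − | ==
  [6] u=5 | in ⊤ | out ⊤ | prev ⊥ | push {1}
  [7] u=6 | in ⊤ | out ⊤ | prev + | push {4,5}
  [8] u=7 | in ⊥ | out 0 | ==
  [9] u=0 | in ⊤ | out − | ==
  [10] u=1 | in ⊤ | out ⊤ | ==
  [11] u=4 | in ⊤ | out ⊤ | prev − | push {0,1,6}
  [12] u=5 | in ⊤ | out ⊤ | ==
  [13] u=0 | in ⊤ | out − | ==
  [14] u=1 | in ⊤ | out ⊤ | ==
  [15] u=6 | in ⊤ | out ⊤ | ==

Converged values:
  [0] −
  [1] ⊤
  [2] +
  [3] 0
  [4] ⊤
  [5] ⊤
  [6] ⊤
  [7] 0

⊤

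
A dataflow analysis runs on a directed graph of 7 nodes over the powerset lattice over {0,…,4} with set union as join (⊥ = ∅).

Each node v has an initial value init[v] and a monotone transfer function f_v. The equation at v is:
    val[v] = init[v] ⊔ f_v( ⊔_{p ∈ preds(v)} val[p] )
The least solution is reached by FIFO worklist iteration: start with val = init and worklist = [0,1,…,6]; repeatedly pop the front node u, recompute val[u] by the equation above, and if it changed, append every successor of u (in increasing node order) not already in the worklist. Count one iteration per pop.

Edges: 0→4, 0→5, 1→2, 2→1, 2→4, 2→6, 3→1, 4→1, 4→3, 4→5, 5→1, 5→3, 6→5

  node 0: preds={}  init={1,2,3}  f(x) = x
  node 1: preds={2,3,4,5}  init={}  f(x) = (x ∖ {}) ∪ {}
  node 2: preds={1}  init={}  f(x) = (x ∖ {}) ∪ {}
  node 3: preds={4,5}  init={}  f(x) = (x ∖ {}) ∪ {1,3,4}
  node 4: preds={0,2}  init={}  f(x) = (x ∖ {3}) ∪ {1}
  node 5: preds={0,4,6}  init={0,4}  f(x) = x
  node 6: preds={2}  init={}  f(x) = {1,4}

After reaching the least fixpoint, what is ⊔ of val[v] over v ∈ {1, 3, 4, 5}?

{0,1,2,3,4}

Iteration log — 14 steps:
  step 1. node 0  ⊔preds={}  new={1,2,3}  stable
  step 2. node 1  ⊔preds={0,4}  new={0,4}  old={}  +wl: 
  step 3. node 2  ⊔preds={0,4}  new={0,4}  old={}  +wl: 1
  step 4. node 3  ⊔preds={0,4}  new={0,1,3,4}  old={}  +wl: 
  step 5. node 4  ⊔preds={0,1,2,3,4}  new={0,1,2,4}  old={}  +wl: 3
  step 6. node 5  ⊔preds={0,1,2,3,4}  new={0,1,2,3,4}  old={0,4}  +wl: 
  step 7. node 6  ⊔preds={0,4}  new={1,4}  old={}  +wl: 5
  step 8. node 1  ⊔preds={0,1,2,3,4}  new={0,1,2,3,4}  old={0,4}  +wl: 2
  step 9. node 3  ⊔preds={0,1,2,3,4}  new={0,1,2,3,4}  old={0,1,3,4}  +wl: 1
  step 10. node 5  ⊔preds={0,1,2,3,4}  new={0,1,2,3,4}  stable
  step 11. node 2  ⊔preds={0,1,2,3,4}  new={0,1,2,3,4}  old={0,4}  +wl: 4,6
  step 12. node 1  ⊔preds={0,1,2,3,4}  new={0,1,2,3,4}  stable
  step 13. node 4  ⊔preds={0,1,2,3,4}  new={0,1,2,4}  stable
  step 14. node 6  ⊔preds={0,1,2,3,4}  new={1,4}  stable

Least fixpoint reached:
  node 0: {1,2,3}
  node 1: {0,1,2,3,4}
  node 2: {0,1,2,3,4}
  node 3: {0,1,2,3,4}
  node 4: {0,1,2,4}
  node 5: {0,1,2,3,4}
  node 6: {1,4}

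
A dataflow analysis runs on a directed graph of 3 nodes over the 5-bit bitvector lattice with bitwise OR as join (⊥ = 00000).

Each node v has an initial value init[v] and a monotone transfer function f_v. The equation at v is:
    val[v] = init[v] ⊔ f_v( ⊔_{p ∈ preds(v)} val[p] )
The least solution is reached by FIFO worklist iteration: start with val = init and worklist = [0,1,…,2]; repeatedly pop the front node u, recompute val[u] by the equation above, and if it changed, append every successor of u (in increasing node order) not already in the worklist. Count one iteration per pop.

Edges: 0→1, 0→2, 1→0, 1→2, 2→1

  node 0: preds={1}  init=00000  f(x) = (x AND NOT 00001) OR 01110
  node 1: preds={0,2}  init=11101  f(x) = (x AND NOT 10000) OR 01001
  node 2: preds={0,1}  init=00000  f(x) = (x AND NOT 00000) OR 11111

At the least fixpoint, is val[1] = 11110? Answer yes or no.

Trace (5 dequeues):
  [1] u=0 | in 11101 | out 11110 | prev 00000 | push {}
  [2] u=1 | in 11110 | out 11111 | prev 11101 | push {0}
  [3] u=2 | in 11111 | out 11111 | prev 00000 | push {1}
  [4] u=0 | in 11111 | out 11110 | ==
  [5] u=1 | in 11111 | out 11111 | ==

Converged values:
  [0] 11110
  [1] 11111
  [2] 11111

no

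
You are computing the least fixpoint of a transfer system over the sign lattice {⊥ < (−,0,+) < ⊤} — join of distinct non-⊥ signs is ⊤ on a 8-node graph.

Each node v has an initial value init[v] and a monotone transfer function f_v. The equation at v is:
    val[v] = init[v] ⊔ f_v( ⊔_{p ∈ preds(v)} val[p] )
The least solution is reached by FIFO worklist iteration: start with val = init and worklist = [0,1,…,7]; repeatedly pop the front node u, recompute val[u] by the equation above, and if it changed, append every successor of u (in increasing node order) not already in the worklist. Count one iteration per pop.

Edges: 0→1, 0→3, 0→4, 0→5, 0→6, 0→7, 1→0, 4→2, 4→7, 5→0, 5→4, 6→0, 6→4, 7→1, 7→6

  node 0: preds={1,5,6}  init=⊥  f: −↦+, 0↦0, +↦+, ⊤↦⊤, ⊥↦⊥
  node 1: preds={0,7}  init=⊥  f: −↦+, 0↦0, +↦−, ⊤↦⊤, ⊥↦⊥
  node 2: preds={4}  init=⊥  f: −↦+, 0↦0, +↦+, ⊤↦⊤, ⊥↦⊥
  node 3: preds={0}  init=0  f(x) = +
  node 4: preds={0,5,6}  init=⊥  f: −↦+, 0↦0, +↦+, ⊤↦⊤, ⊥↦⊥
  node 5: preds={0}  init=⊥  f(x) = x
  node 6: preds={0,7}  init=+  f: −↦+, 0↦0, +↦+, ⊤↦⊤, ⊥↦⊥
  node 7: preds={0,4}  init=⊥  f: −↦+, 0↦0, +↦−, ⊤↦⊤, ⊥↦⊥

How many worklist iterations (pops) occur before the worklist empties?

Worklist (21 pops):
  #1 pop 0: in=+ → + (was ⊥); enqueue []
  #2 pop 1: in=+ → − (was ⊥); enqueue [0]
  #3 pop 2: in=⊥ → ⊥ (no change)
  #4 pop 3: in=+ → ⊤ (was 0); enqueue []
  #5 pop 4: in=+ → + (was ⊥); enqueue [2]
  #6 pop 5: in=+ → + (was ⊥); enqueue [4]
  #7 pop 6: in=+ → + (no change)
  #8 pop 7: in=+ → − (was ⊥); enqueue [1,6]
  #9 pop 0: in=⊤ → ⊤ (was +); enqueue [3,5,7]
  #10 pop 2: in=+ → + (was ⊥); enqueue []
  #11 pop 4: in=⊤ → ⊤ (was +); enqueue [2]
  #12 pop 1: in=⊤ → ⊤ (was −); enqueue [0]
  #13 pop 6: in=⊤ → ⊤ (was +); enqueue [4]
  #14 pop 3: in=⊤ → ⊤ (no change)
  #15 pop 5: in=⊤ → ⊤ (was +); enqueue []
  #16 pop 7: in=⊤ → ⊤ (was −); enqueue [1,6]
  #17 pop 2: in=⊤ → ⊤ (was +); enqueue []
  #18 pop 0: in=⊤ → ⊤ (no change)
  #19 pop 4: in=⊤ → ⊤ (no change)
  #20 pop 1: in=⊤ → ⊤ (no change)
  #21 pop 6: in=⊤ → ⊤ (no change)

Fixpoint:
  val[0] = ⊤
  val[1] = ⊤
  val[2] = ⊤
  val[3] = ⊤
  val[4] = ⊤
  val[5] = ⊤
  val[6] = ⊤
  val[7] = ⊤

21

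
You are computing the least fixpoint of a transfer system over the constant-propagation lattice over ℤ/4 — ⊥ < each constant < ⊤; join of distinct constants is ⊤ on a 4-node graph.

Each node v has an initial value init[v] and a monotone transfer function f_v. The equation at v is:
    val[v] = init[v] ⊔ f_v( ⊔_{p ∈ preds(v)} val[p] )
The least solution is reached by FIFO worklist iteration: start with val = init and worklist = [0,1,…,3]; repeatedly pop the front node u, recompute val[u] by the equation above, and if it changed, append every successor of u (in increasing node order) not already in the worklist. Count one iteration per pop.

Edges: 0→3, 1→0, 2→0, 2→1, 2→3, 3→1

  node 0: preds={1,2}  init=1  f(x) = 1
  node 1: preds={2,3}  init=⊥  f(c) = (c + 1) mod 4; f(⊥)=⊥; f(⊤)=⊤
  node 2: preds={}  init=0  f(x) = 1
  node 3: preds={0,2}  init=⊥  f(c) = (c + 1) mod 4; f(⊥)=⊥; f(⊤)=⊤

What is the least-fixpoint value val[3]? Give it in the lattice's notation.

⊤

Iteration log — 7 steps:
  step 1. node 0  ⊔preds=0  new=1  stable
  step 2. node 1  ⊔preds=0  new=1  old=⊥  +wl: 0
  step 3. node 2  ⊔preds=⊥  new=⊤  old=0  +wl: 1
  step 4. node 3  ⊔preds=⊤  new=⊤  old=⊥  +wl: 
  step 5. node 0  ⊔preds=⊤  new=1  stable
  step 6. node 1  ⊔preds=⊤  new=⊤  old=1  +wl: 0
  step 7. node 0  ⊔preds=⊤  new=1  stable

Least fixpoint reached:
  node 0: 1
  node 1: ⊤
  node 2: ⊤
  node 3: ⊤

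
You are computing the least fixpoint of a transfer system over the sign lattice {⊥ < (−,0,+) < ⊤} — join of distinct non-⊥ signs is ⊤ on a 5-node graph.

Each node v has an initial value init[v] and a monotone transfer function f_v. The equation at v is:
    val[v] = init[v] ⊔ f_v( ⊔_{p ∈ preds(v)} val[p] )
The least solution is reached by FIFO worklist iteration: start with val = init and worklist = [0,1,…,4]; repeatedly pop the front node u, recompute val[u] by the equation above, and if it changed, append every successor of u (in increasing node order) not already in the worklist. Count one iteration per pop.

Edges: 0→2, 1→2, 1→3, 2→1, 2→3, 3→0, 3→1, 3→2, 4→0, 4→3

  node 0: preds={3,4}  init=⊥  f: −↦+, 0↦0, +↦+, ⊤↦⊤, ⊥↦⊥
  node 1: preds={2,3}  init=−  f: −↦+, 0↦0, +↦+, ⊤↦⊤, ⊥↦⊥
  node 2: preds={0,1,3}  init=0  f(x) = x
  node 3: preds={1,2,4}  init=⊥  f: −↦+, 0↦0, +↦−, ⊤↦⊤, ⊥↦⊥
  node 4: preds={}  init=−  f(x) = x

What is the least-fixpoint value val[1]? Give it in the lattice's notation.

⊤

Iteration log — 8 steps:
  step 1. node 0  ⊔preds=−  new=+  old=⊥  +wl: 
  step 2. node 1  ⊔preds=0  new=⊤  old=−  +wl: 
  step 3. node 2  ⊔preds=⊤  new=⊤  old=0  +wl: 1
  step 4. node 3  ⊔preds=⊤  new=⊤  old=⊥  +wl: 0,2
  step 5. node 4  ⊔preds=⊥  new=−  stable
  step 6. node 1  ⊔preds=⊤  new=⊤  stable
  step 7. node 0  ⊔preds=⊤  new=⊤  old=+  +wl: 
  step 8. node 2  ⊔preds=⊤  new=⊤  stable

Least fixpoint reached:
  node 0: ⊤
  node 1: ⊤
  node 2: ⊤
  node 3: ⊤
  node 4: −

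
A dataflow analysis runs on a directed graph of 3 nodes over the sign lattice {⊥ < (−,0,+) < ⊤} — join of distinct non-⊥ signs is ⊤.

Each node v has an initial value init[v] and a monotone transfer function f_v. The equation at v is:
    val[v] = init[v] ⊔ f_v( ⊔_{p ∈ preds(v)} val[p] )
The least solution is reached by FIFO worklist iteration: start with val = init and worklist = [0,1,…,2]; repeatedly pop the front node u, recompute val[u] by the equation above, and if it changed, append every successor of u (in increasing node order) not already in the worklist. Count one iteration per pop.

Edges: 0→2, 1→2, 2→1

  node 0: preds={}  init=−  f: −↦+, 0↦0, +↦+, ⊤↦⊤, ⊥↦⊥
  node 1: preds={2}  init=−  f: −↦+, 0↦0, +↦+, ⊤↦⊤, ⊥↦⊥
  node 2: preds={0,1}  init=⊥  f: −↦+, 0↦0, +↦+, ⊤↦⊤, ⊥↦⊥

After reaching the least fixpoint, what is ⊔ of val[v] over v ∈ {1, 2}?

Trace (6 dequeues):
  [1] u=0 | in ⊥ | out − | ==
  [2] u=1 | in ⊥ | out − | ==
  [3] u=2 | in − | out + | prev ⊥ | push {1}
  [4] u=1 | in + | out ⊤ | prev − | push {2}
  [5] u=2 | in ⊤ | out ⊤ | prev + | push {1}
  [6] u=1 | in ⊤ | out ⊤ | ==

Converged values:
  [0] −
  [1] ⊤
  [2] ⊤

⊤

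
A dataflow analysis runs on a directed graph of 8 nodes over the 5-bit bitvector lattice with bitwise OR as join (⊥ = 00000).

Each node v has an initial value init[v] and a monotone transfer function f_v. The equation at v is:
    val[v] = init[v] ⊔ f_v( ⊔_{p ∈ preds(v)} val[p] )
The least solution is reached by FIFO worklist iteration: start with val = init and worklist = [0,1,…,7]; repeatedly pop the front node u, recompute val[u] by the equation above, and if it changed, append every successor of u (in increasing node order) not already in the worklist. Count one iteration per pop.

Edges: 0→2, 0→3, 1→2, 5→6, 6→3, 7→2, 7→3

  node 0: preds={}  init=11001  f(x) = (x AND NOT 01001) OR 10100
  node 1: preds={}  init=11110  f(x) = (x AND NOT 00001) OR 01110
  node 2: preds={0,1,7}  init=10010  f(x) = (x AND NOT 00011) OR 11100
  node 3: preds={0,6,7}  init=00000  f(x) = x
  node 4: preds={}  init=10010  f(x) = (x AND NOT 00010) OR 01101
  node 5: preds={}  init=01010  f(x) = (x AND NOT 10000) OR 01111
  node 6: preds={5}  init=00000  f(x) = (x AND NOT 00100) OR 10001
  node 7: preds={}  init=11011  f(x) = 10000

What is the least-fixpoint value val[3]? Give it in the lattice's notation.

11111

Trace (9 dequeues):
  [1] u=0 | in 00000 | out 11101 | prev 11001 | push {}
  [2] u=1 | in 00000 | out 11110 | ==
  [3] u=2 | in 11111 | out 11110 | prev 10010 | push {}
  [4] u=3 | in 11111 | out 11111 | prev 00000 | push {}
  [5] u=4 | in 00000 | out 11111 | prev 10010 | push {}
  [6] u=5 | in 00000 | out 01111 | prev 01010 | push {}
  [7] u=6 | in 01111 | out 11011 | prev 00000 | push {3}
  [8] u=7 | in 00000 | out 11011 | ==
  [9] u=3 | in 11111 | out 11111 | ==

Converged values:
  [0] 11101
  [1] 11110
  [2] 11110
  [3] 11111
  [4] 11111
  [5] 01111
  [6] 11011
  [7] 11011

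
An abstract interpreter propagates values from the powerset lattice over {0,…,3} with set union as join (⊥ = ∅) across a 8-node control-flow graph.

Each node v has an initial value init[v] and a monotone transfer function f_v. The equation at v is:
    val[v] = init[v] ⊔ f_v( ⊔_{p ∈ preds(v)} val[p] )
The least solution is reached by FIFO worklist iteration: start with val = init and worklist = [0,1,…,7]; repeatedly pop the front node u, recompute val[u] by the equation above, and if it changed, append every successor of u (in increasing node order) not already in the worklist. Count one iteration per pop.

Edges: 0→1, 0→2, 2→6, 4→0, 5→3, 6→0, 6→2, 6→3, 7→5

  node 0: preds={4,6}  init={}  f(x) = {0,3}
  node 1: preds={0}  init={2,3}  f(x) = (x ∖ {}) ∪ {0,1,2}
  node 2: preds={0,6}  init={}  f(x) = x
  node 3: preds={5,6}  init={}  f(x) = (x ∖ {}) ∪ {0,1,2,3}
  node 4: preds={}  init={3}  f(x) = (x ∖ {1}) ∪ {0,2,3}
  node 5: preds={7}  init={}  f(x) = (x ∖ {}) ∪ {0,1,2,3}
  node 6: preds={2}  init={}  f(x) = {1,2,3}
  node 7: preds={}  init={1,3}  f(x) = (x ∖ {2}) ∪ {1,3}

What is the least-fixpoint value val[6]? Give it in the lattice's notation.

{1,2,3}

Worklist (12 pops):
  #1 pop 0: in={3} → {0,3} (was {}); enqueue []
  #2 pop 1: in={0,3} → {0,1,2,3} (was {2,3}); enqueue []
  #3 pop 2: in={0,3} → {0,3} (was {}); enqueue []
  #4 pop 3: in={} → {0,1,2,3} (was {}); enqueue []
  #5 pop 4: in={} → {0,2,3} (was {3}); enqueue [0]
  #6 pop 5: in={1,3} → {0,1,2,3} (was {}); enqueue [3]
  #7 pop 6: in={0,3} → {1,2,3} (was {}); enqueue [2]
  #8 pop 7: in={} → {1,3} (no change)
  #9 pop 0: in={0,1,2,3} → {0,3} (no change)
  #10 pop 3: in={0,1,2,3} → {0,1,2,3} (no change)
  #11 pop 2: in={0,1,2,3} → {0,1,2,3} (was {0,3}); enqueue [6]
  #12 pop 6: in={0,1,2,3} → {1,2,3} (no change)

Fixpoint:
  val[0] = {0,3}
  val[1] = {0,1,2,3}
  val[2] = {0,1,2,3}
  val[3] = {0,1,2,3}
  val[4] = {0,2,3}
  val[5] = {0,1,2,3}
  val[6] = {1,2,3}
  val[7] = {1,3}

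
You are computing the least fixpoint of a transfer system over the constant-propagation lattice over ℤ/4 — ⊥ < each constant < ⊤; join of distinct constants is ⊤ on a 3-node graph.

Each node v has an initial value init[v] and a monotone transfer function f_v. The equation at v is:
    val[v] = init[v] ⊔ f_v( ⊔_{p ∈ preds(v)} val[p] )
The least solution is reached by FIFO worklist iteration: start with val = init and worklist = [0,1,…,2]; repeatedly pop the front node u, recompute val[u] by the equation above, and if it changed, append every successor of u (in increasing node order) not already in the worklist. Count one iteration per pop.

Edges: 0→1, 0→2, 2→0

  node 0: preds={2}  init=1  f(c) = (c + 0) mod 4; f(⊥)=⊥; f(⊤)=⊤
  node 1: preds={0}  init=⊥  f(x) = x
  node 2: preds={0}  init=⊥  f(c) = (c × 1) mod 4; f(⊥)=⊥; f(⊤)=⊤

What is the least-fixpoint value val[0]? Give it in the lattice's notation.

Trace (4 dequeues):
  [1] u=0 | in ⊥ | out 1 | ==
  [2] u=1 | in 1 | out 1 | prev ⊥ | push {}
  [3] u=2 | in 1 | out 1 | prev ⊥ | push {0}
  [4] u=0 | in 1 | out 1 | ==

Converged values:
  [0] 1
  [1] 1
  [2] 1

1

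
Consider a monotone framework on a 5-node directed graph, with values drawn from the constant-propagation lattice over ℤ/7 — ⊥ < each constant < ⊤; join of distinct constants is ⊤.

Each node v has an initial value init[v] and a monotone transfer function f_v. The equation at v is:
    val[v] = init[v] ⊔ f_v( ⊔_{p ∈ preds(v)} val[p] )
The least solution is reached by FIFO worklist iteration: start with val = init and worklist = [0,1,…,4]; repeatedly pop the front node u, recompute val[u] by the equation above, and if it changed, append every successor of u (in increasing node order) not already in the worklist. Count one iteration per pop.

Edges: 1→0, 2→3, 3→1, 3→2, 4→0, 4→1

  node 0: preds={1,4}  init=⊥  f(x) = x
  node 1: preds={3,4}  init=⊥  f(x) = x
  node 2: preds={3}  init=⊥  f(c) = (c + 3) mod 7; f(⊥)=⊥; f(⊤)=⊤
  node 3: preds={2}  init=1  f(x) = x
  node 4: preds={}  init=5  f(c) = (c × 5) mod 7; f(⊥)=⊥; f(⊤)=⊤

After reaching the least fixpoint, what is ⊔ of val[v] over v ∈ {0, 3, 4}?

⊤

Worklist (9 pops):
  #1 pop 0: in=5 → 5 (was ⊥); enqueue []
  #2 pop 1: in=⊤ → ⊤ (was ⊥); enqueue [0]
  #3 pop 2: in=1 → 4 (was ⊥); enqueue []
  #4 pop 3: in=4 → ⊤ (was 1); enqueue [1,2]
  #5 pop 4: in=⊥ → 5 (no change)
  #6 pop 0: in=⊤ → ⊤ (was 5); enqueue []
  #7 pop 1: in=⊤ → ⊤ (no change)
  #8 pop 2: in=⊤ → ⊤ (was 4); enqueue [3]
  #9 pop 3: in=⊤ → ⊤ (no change)

Fixpoint:
  val[0] = ⊤
  val[1] = ⊤
  val[2] = ⊤
  val[3] = ⊤
  val[4] = 5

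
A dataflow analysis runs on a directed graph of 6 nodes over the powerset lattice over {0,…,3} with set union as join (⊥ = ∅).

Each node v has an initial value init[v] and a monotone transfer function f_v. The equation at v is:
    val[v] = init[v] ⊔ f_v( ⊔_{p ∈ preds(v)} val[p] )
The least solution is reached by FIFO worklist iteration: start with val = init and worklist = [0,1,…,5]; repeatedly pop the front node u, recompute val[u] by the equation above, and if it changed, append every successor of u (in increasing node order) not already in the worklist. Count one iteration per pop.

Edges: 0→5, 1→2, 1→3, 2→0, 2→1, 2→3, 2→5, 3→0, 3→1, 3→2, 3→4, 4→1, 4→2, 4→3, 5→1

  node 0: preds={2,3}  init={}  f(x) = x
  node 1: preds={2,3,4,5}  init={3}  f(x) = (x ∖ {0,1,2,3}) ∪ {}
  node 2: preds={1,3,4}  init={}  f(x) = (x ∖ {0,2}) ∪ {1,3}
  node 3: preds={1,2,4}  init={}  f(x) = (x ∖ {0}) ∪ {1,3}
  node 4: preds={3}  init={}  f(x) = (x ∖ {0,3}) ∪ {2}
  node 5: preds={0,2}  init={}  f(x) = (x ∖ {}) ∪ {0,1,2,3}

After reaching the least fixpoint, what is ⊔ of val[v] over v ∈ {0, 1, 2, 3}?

Worklist (16 pops):
  #1 pop 0: in={} → {} (no change)
  #2 pop 1: in={} → {3} (no change)
  #3 pop 2: in={3} → {1,3} (was {}); enqueue [0,1]
  #4 pop 3: in={1,3} → {1,3} (was {}); enqueue [2]
  #5 pop 4: in={1,3} → {1,2} (was {}); enqueue [3]
  #6 pop 5: in={1,3} → {0,1,2,3} (was {}); enqueue []
  #7 pop 0: in={1,3} → {1,3} (was {}); enqueue [5]
  #8 pop 1: in={0,1,2,3} → {3} (no change)
  #9 pop 2: in={1,2,3} → {1,3} (no change)
  #10 pop 3: in={1,2,3} → {1,2,3} (was {1,3}); enqueue [0,1,2,4]
  #11 pop 5: in={1,3} → {0,1,2,3} (no change)
  #12 pop 0: in={1,2,3} → {1,2,3} (was {1,3}); enqueue [5]
  #13 pop 1: in={0,1,2,3} → {3} (no change)
  #14 pop 2: in={1,2,3} → {1,3} (no change)
  #15 pop 4: in={1,2,3} → {1,2} (no change)
  #16 pop 5: in={1,2,3} → {0,1,2,3} (no change)

Fixpoint:
  val[0] = {1,2,3}
  val[1] = {3}
  val[2] = {1,3}
  val[3] = {1,2,3}
  val[4] = {1,2}
  val[5] = {0,1,2,3}

{1,2,3}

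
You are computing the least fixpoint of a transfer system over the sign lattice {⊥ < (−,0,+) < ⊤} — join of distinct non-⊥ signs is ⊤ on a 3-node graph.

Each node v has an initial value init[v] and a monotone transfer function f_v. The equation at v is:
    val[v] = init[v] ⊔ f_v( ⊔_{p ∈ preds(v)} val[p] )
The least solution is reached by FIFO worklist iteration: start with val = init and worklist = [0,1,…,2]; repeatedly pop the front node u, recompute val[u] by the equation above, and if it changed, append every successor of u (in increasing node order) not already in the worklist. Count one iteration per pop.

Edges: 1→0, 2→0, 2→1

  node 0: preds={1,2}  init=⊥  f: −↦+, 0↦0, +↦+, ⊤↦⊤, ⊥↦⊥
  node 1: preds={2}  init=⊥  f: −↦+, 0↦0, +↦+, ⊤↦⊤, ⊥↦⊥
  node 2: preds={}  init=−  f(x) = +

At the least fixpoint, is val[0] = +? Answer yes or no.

no

Iteration log — 6 steps:
  step 1. node 0  ⊔preds=−  new=+  old=⊥  +wl: 
  step 2. node 1  ⊔preds=−  new=+  old=⊥  +wl: 0
  step 3. node 2  ⊔preds=⊥  new=⊤  old=−  +wl: 1
  step 4. node 0  ⊔preds=⊤  new=⊤  old=+  +wl: 
  step 5. node 1  ⊔preds=⊤  new=⊤  old=+  +wl: 0
  step 6. node 0  ⊔preds=⊤  new=⊤  stable

Least fixpoint reached:
  node 0: ⊤
  node 1: ⊤
  node 2: ⊤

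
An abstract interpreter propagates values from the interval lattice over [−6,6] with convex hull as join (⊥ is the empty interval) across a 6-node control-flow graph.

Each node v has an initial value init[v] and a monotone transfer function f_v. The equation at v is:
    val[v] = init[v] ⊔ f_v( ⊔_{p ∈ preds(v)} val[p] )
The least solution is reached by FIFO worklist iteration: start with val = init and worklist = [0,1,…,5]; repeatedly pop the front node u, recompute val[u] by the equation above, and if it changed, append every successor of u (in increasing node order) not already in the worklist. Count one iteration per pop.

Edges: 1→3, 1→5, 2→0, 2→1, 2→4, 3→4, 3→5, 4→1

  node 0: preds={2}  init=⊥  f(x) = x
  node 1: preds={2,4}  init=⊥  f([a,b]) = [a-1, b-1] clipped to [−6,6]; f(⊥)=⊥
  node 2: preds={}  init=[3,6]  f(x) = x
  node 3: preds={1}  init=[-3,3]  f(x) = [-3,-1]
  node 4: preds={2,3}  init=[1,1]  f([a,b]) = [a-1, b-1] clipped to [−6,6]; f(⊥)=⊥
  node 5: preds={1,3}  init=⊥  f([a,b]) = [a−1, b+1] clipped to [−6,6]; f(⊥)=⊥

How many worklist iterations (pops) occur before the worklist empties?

9

Trace (9 dequeues):
  [1] u=0 | in [3,6] | out [3,6] | prev ⊥ | push {}
  [2] u=1 | in [1,6] | out [0,5] | prev ⊥ | push {}
  [3] u=2 | in ⊥ | out [3,6] | ==
  [4] u=3 | in [0,5] | out [-3,3] | ==
  [5] u=4 | in [-3,6] | out [-4,5] | prev [1,1] | push {1}
  [6] u=5 | in [-3,5] | out [-4,6] | prev ⊥ | push {}
  [7] u=1 | in [-4,6] | out [-5,5] | prev [0,5] | push {3,5}
  [8] u=3 | in [-5,5] | out [-3,3] | ==
  [9] u=5 | in [-5,5] | out [-6,6] | prev [-4,6] | push {}

Converged values:
  [0] [3,6]
  [1] [-5,5]
  [2] [3,6]
  [3] [-3,3]
  [4] [-4,5]
  [5] [-6,6]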